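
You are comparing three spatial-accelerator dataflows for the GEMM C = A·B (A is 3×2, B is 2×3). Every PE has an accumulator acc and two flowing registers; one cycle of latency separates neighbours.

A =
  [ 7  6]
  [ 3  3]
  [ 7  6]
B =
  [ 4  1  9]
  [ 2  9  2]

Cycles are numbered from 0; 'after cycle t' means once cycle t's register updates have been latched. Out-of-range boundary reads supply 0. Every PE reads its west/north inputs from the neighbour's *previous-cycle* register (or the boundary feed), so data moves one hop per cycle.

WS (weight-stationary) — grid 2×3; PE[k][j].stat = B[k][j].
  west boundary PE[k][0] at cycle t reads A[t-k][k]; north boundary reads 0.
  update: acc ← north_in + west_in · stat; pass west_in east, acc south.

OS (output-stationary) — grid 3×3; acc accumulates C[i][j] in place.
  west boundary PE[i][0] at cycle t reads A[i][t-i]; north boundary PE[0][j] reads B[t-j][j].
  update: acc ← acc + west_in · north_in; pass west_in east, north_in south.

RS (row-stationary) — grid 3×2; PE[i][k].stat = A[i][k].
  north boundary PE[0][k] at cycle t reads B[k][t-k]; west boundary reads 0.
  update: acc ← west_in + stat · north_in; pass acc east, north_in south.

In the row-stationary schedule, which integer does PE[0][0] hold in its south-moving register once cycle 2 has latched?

RS (3×2). Following PE[0][0] plus its west/north inputs:
  after 0 — PE[0][0] acc=28, pass-E 28, pass-S 4
  after 1 — PE[0][0] acc=7, pass-E 7, pass-S 1
  after 2 — PE[0][0] acc=63, pass-E 63, pass-S 9

register = 9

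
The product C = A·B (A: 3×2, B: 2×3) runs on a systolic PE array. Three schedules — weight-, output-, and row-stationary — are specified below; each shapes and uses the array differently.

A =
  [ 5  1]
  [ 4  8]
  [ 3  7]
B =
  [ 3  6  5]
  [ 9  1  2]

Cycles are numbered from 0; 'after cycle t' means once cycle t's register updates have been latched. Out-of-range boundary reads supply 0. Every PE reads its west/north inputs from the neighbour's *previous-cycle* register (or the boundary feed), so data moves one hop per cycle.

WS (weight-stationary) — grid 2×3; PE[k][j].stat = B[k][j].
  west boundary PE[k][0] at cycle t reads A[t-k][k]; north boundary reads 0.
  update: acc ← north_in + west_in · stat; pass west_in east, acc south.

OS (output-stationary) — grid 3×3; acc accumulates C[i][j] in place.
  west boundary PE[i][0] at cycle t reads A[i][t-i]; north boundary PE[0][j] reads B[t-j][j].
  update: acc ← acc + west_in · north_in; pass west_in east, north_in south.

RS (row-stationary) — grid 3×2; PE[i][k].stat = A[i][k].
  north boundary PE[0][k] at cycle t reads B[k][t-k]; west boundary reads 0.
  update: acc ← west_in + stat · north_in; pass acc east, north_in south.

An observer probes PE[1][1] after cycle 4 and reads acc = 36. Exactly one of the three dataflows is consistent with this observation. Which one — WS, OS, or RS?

dataflow = RS

— WS: 2×3; PE[1][1] trace:
  cycle 0: PE[1][1] → acc 0, east 0, south 0
  cycle 1: PE[1][1] → acc 0, east 0, south 0
  cycle 2: PE[1][1] → acc 31, east 1, south 31
  cycle 3: PE[1][1] → acc 32, east 8, south 32
  cycle 4: PE[1][1] → acc 25, east 7, south 25
— OS: 3×3; PE[1][1] trace:
  cycle 0: PE[1][1] → acc 0, east 0, south 0
  cycle 1: PE[1][1] → acc 0, east 0, south 0
  cycle 2: PE[1][1] → acc 24, east 4, south 6
  cycle 3: PE[1][1] → acc 32, east 8, south 1
  cycle 4: PE[1][1] → acc 32, east 0, south 0
— RS: 3×2; PE[1][1] trace:
  cycle 0: PE[1][1] → acc 0, east 0, south 0
  cycle 1: PE[1][1] → acc 0, east 0, south 0
  cycle 2: PE[1][1] → acc 84, east 84, south 9
  cycle 3: PE[1][1] → acc 32, east 32, south 1
  cycle 4: PE[1][1] → acc 36, east 36, south 2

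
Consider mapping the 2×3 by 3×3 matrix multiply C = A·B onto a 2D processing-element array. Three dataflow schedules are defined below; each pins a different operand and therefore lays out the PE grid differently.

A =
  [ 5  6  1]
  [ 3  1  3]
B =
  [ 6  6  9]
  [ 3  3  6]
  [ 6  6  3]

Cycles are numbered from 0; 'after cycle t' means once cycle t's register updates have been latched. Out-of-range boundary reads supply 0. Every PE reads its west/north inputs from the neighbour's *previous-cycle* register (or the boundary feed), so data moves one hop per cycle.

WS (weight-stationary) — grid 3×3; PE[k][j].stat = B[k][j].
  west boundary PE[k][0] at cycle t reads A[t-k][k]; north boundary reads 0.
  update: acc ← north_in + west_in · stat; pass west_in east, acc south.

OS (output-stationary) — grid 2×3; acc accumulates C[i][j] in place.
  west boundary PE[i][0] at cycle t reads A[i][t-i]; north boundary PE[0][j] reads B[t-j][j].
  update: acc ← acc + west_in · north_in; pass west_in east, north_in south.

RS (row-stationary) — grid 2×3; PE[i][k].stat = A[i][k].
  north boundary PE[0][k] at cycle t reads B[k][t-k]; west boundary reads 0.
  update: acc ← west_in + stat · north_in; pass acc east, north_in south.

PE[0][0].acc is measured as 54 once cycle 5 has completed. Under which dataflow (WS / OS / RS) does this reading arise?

Under WS (3×3), PE[0][0]:
  cycle 0: PE[0][0] → acc 30, east 5, south 30
  cycle 1: PE[0][0] → acc 18, east 3, south 18
  cycle 2: PE[0][0] → acc 0, east 0, south 0
  cycle 3: PE[0][0] → acc 0, east 0, south 0
  cycle 4: PE[0][0] → acc 0, east 0, south 0
  cycle 5: PE[0][0] → acc 0, east 0, south 0
Under OS (2×3), PE[0][0]:
  cycle 0: PE[0][0] → acc 30, east 5, south 6
  cycle 1: PE[0][0] → acc 48, east 6, south 3
  cycle 2: PE[0][0] → acc 54, east 1, south 6
  cycle 3: PE[0][0] → acc 54, east 0, south 0
  cycle 4: PE[0][0] → acc 54, east 0, south 0
  cycle 5: PE[0][0] → acc 54, east 0, south 0
Under RS (2×3), PE[0][0]:
  cycle 0: PE[0][0] → acc 30, east 30, south 6
  cycle 1: PE[0][0] → acc 30, east 30, south 6
  cycle 2: PE[0][0] → acc 45, east 45, south 9
  cycle 3: PE[0][0] → acc 0, east 0, south 0
  cycle 4: PE[0][0] → acc 0, east 0, south 0
  cycle 5: PE[0][0] → acc 0, east 0, south 0

dataflow = OS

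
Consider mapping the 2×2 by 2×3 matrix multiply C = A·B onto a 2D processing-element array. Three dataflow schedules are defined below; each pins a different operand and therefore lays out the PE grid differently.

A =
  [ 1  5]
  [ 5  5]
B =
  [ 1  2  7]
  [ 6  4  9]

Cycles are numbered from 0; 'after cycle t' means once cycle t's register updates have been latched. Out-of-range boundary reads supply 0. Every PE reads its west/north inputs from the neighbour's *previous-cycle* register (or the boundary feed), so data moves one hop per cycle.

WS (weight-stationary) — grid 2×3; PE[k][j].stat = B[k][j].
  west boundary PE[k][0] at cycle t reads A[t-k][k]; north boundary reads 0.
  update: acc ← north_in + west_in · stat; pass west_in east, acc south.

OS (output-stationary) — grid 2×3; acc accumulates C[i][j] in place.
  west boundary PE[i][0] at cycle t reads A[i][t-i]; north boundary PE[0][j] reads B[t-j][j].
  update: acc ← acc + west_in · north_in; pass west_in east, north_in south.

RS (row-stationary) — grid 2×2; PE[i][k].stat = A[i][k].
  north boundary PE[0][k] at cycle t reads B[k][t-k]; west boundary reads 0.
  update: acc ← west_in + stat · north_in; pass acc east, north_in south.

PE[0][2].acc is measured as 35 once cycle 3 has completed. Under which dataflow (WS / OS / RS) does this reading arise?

dataflow = WS

— WS: 2×3; PE[0][2] trace:
  t=0 PE[0][2]: acc=0 h=0 v=0
  t=1 PE[0][2]: acc=0 h=0 v=0
  t=2 PE[0][2]: acc=7 h=1 v=7
  t=3 PE[0][2]: acc=35 h=5 v=35
— OS: 2×3; PE[0][2] trace:
  t=0 PE[0][2]: acc=0 h=0 v=0
  t=1 PE[0][2]: acc=0 h=0 v=0
  t=2 PE[0][2]: acc=7 h=1 v=7
  t=3 PE[0][2]: acc=52 h=5 v=9
— RS: 2×2 array has no PE[0][2].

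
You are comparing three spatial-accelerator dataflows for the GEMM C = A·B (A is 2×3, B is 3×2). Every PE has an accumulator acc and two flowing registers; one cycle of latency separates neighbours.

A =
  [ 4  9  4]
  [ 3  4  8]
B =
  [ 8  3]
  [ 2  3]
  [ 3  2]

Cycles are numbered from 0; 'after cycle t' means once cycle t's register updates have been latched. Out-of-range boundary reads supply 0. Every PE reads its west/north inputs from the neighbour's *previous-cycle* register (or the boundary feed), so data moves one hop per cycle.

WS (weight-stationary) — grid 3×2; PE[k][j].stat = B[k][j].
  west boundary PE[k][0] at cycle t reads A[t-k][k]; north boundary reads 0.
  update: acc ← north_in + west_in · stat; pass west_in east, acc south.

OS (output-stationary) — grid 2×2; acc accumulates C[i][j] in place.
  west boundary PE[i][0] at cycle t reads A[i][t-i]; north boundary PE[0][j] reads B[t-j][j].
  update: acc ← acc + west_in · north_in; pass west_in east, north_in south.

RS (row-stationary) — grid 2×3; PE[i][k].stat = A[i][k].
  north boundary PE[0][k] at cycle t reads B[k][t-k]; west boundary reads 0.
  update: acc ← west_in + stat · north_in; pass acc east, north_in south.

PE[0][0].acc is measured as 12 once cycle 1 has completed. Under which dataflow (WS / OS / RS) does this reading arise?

dataflow = RS

— WS: 3×2; PE[0][0] trace:
  step 0 · PE0,0: acc=32; fwd→4 fwd↓32
  step 1 · PE0,0: acc=24; fwd→3 fwd↓24
— OS: 2×2; PE[0][0] trace:
  step 0 · PE0,0: acc=32; fwd→4 fwd↓8
  step 1 · PE0,0: acc=50; fwd→9 fwd↓2
— RS: 2×3; PE[0][0] trace:
  step 0 · PE0,0: acc=32; fwd→32 fwd↓8
  step 1 · PE0,0: acc=12; fwd→12 fwd↓3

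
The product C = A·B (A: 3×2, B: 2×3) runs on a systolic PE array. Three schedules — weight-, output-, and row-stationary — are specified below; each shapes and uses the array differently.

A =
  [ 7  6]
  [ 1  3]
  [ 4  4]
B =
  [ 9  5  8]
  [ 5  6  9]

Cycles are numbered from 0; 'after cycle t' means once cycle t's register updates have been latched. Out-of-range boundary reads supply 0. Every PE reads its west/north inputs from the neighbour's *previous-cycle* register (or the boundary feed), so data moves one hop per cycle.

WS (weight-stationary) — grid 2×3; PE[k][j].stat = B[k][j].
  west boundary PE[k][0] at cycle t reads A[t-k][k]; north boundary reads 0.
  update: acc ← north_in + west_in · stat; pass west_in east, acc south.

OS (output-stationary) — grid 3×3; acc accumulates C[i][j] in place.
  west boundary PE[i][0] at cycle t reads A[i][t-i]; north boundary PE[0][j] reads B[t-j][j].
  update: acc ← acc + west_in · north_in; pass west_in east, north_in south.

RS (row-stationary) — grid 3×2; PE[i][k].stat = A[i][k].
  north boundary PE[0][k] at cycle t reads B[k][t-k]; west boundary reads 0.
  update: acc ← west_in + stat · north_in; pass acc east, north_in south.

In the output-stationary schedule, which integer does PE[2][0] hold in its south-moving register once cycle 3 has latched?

register = 5

OS (3×3). Following PE[2][0] plus its west/north inputs:
  step 0 · PE1,0: acc=0; fwd→0 fwd↓0
  step 0 · PE2,0: acc=0; fwd→0 fwd↓0
  step 1 · PE1,0: acc=9; fwd→1 fwd↓9
  step 1 · PE2,0: acc=0; fwd→0 fwd↓0
  step 2 · PE1,0: acc=24; fwd→3 fwd↓5
  step 2 · PE2,0: acc=36; fwd→4 fwd↓9
  step 3 · PE1,0: acc=24; fwd→0 fwd↓0
  step 3 · PE2,0: acc=56; fwd→4 fwd↓5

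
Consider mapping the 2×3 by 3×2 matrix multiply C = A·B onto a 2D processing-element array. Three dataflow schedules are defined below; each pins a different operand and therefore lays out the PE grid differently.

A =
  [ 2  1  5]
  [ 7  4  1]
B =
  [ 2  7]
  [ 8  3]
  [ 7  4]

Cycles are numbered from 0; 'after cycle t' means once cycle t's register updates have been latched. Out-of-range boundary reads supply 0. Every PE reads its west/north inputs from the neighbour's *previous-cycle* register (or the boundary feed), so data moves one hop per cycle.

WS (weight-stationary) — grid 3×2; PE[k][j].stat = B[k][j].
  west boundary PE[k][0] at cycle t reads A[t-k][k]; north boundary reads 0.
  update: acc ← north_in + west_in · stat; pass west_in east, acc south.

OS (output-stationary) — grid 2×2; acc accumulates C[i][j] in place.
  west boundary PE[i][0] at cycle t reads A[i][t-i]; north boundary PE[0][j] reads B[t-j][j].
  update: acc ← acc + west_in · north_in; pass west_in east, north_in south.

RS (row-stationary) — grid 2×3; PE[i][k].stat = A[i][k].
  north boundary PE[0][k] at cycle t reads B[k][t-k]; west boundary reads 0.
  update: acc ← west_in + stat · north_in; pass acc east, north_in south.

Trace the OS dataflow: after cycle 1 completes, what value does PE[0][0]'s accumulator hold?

PE[0][0].acc = 12

OS on a 2×2 grid — tracing PE[0][0] and its feeders:
  t=0 PE[0][0]: acc=4 h=2 v=2
  t=1 PE[0][0]: acc=12 h=1 v=8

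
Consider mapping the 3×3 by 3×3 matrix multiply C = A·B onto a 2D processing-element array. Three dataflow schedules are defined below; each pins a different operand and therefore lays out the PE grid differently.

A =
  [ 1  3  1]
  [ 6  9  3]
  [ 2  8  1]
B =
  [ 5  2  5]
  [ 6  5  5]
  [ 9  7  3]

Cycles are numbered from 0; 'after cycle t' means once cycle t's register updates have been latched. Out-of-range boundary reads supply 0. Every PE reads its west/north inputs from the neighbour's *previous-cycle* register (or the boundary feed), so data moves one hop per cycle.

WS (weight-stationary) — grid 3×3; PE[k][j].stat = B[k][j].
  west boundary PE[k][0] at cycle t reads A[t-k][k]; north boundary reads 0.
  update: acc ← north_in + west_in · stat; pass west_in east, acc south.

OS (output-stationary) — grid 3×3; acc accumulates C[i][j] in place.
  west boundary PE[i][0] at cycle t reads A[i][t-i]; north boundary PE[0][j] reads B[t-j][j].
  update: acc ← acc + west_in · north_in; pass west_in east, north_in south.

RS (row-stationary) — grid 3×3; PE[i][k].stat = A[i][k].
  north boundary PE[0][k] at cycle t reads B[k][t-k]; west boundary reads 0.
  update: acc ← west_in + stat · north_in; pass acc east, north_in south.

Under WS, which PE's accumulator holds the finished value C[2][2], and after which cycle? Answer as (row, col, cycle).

(row, col, cycle) = (2, 2, 6)

WS: C[2][2] accumulates in PE[2][2]:
  t=0 PE[2][2]: acc=0 h=0 v=0
  t=1 PE[2][2]: acc=0 h=0 v=0
  t=2 PE[2][2]: acc=0 h=0 v=0
  t=3 PE[2][2]: acc=0 h=0 v=0
  t=4 PE[2][2]: acc=23 h=1 v=23
  t=5 PE[2][2]: acc=84 h=3 v=84
  t=6 PE[2][2]: acc=53 h=1 v=53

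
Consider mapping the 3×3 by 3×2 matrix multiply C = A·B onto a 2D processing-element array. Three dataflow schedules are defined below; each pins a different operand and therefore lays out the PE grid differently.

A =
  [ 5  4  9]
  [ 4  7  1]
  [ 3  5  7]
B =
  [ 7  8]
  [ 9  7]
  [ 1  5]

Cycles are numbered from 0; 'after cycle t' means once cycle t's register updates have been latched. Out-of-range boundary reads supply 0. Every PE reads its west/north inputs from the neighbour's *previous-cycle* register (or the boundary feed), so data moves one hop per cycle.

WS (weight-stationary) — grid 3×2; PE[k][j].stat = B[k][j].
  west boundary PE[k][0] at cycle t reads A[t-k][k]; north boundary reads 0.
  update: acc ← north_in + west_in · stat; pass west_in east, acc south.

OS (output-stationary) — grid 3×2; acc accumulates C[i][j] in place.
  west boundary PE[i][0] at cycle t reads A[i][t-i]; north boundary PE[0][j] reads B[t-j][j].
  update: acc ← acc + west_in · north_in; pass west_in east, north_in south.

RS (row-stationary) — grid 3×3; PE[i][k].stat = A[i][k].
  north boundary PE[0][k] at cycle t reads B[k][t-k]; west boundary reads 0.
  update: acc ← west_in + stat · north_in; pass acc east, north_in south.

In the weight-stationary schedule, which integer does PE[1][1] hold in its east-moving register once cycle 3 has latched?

register = 7

WS (3×2). Following PE[1][1] plus its west/north inputs:
  [0] (0,1) acc=0 (h:0 v:0)
  [0] (1,0) acc=0 (h:0 v:0)
  [0] (1,1) acc=0 (h:0 v:0)
  [1] (0,1) acc=40 (h:5 v:40)
  [1] (1,0) acc=71 (h:4 v:71)
  [1] (1,1) acc=0 (h:0 v:0)
  [2] (0,1) acc=32 (h:4 v:32)
  [2] (1,0) acc=91 (h:7 v:91)
  [2] (1,1) acc=68 (h:4 v:68)
  [3] (0,1) acc=24 (h:3 v:24)
  [3] (1,0) acc=66 (h:5 v:66)
  [3] (1,1) acc=81 (h:7 v:81)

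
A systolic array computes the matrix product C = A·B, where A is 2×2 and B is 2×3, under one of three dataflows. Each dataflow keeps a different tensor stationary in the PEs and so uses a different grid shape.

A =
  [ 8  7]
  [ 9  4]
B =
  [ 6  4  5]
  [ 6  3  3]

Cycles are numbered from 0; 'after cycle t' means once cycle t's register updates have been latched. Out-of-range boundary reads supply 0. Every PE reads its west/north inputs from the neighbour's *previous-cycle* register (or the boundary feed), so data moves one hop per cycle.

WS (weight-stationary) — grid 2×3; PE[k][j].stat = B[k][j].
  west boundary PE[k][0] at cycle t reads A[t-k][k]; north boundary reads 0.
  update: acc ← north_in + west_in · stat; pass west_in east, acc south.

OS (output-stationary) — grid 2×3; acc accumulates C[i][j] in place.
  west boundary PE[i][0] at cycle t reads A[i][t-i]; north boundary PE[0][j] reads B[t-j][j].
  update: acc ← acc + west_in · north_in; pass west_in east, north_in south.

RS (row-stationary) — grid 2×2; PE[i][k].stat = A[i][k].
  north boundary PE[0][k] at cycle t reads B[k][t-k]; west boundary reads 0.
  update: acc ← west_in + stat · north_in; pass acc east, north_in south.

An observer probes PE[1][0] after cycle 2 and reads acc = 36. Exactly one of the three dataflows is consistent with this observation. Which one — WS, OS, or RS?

— WS: 2×3; PE[1][0] trace:
  0: (1,0).acc=0  regs=<0,0>
  1: (1,0).acc=90  regs=<7,90>
  2: (1,0).acc=78  regs=<4,78>
— OS: 2×3; PE[1][0] trace:
  0: (1,0).acc=0  regs=<0,0>
  1: (1,0).acc=54  regs=<9,6>
  2: (1,0).acc=78  regs=<4,6>
— RS: 2×2; PE[1][0] trace:
  0: (1,0).acc=0  regs=<0,0>
  1: (1,0).acc=54  regs=<54,6>
  2: (1,0).acc=36  regs=<36,4>

dataflow = RS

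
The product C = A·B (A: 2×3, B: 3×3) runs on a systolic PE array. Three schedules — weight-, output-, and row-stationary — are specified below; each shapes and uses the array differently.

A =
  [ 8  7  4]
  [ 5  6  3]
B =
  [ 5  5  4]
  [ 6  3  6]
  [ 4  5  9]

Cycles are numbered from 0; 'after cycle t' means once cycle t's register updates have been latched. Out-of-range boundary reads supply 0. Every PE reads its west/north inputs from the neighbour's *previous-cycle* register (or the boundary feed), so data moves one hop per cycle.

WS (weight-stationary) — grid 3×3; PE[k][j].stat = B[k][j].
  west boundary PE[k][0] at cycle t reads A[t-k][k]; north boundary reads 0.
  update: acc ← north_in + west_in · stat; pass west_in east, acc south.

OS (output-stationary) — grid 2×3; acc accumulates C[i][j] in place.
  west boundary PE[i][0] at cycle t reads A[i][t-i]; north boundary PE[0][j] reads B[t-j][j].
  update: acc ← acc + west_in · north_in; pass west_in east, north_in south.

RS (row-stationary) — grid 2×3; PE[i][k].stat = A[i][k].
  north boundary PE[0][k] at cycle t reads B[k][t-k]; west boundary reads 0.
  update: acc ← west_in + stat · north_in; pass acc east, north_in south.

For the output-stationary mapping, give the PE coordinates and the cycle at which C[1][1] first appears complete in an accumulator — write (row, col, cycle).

(row, col, cycle) = (1, 1, 4)

Under OS, C[1][1] lands at PE[1][1]:
  step 0 · PE1,1: acc=0; fwd→0 fwd↓0
  step 1 · PE1,1: acc=0; fwd→0 fwd↓0
  step 2 · PE1,1: acc=25; fwd→5 fwd↓5
  step 3 · PE1,1: acc=43; fwd→6 fwd↓3
  step 4 · PE1,1: acc=58; fwd→3 fwd↓5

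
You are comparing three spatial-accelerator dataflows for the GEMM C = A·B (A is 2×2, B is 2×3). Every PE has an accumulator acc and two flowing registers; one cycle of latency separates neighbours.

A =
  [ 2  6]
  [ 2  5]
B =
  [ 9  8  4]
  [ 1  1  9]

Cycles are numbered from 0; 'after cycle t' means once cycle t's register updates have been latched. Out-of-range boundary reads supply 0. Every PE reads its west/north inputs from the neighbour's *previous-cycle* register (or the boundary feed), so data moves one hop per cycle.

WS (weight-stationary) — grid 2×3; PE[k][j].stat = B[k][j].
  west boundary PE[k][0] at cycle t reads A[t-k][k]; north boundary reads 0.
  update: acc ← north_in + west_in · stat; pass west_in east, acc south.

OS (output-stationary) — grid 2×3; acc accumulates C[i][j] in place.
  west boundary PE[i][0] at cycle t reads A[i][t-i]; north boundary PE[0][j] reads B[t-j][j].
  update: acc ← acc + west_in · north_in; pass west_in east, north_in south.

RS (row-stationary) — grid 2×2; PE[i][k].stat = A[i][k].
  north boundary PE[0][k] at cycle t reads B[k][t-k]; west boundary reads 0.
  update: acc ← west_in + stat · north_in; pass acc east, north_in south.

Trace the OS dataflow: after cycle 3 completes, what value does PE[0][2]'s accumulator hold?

OS 2×3: PE[0][2] cycle-by-cycle (with neighbour feeds):
  cycle 0: PE[0][1] → acc 0, east 0, south 0
  cycle 0: PE[0][2] → acc 0, east 0, south 0
  cycle 1: PE[0][1] → acc 16, east 2, south 8
  cycle 1: PE[0][2] → acc 0, east 0, south 0
  cycle 2: PE[0][1] → acc 22, east 6, south 1
  cycle 2: PE[0][2] → acc 8, east 2, south 4
  cycle 3: PE[0][1] → acc 22, east 0, south 0
  cycle 3: PE[0][2] → acc 62, east 6, south 9

PE[0][2].acc = 62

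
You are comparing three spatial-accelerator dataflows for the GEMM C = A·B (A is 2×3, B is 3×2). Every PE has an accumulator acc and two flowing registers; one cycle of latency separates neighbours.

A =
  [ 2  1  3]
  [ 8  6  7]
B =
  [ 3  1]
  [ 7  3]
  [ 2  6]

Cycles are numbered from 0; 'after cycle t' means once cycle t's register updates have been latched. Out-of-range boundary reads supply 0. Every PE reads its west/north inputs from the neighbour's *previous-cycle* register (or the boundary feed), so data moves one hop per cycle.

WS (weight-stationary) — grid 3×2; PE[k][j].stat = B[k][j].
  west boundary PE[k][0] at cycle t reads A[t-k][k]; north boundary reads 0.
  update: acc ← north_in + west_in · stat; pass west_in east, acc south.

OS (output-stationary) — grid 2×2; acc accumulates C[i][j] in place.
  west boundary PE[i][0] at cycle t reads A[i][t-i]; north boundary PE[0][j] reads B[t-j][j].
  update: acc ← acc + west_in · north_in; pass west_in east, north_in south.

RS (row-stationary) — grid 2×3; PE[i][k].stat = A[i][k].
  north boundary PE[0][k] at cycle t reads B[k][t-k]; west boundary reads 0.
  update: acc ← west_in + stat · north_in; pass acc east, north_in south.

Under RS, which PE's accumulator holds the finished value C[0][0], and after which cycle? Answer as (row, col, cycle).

(row, col, cycle) = (0, 2, 2)

RS — PE[0][2] is where C[0][0] collects:
  @0  [0,2]  acc 0  |  →0  ↓0
  @1  [0,2]  acc 0  |  →0  ↓0
  @2  [0,2]  acc 19  |  →19  ↓2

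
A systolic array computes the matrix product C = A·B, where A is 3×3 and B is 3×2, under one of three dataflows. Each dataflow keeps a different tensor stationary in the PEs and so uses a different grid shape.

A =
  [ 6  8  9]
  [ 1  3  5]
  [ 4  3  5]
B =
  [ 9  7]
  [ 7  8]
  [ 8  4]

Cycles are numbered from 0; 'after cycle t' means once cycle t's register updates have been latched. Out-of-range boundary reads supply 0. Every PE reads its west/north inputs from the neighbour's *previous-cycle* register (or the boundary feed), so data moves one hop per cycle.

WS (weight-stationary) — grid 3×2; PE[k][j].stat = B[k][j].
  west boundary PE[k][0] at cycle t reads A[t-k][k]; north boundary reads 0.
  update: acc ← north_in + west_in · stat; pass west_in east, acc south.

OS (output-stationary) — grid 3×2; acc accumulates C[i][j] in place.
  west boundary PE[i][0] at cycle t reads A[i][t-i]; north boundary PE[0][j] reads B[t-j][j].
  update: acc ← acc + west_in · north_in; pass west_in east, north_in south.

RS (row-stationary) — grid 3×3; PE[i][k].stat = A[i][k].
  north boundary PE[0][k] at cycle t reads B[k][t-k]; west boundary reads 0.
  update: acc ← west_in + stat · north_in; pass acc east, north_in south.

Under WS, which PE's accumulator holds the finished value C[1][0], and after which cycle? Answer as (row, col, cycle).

(row, col, cycle) = (2, 0, 3)

WS — PE[2][0] is where C[1][0] collects:
  step 0 · PE2,0: acc=0; fwd→0 fwd↓0
  step 1 · PE2,0: acc=0; fwd→0 fwd↓0
  step 2 · PE2,0: acc=182; fwd→9 fwd↓182
  step 3 · PE2,0: acc=70; fwd→5 fwd↓70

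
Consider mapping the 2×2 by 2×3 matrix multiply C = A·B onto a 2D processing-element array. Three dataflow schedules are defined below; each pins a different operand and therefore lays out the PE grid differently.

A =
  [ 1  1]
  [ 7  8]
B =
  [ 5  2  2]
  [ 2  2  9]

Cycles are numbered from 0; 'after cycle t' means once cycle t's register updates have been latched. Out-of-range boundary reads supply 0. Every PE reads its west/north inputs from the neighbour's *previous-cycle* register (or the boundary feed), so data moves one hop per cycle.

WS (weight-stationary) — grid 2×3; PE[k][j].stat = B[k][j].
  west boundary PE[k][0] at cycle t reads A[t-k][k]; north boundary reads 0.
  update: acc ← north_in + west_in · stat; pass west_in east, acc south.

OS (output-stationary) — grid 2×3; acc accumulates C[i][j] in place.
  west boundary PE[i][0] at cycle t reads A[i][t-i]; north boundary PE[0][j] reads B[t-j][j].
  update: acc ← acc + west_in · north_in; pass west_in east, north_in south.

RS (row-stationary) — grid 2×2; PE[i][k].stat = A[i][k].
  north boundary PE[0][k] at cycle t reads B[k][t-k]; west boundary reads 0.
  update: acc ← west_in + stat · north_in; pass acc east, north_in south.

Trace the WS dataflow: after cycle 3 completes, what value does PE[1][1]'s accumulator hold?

PE[1][1].acc = 30

WS (2×3). Following PE[1][1] plus its west/north inputs:
  [0] (0,1) acc=0 (h:0 v:0)
  [0] (1,0) acc=0 (h:0 v:0)
  [0] (1,1) acc=0 (h:0 v:0)
  [1] (0,1) acc=2 (h:1 v:2)
  [1] (1,0) acc=7 (h:1 v:7)
  [1] (1,1) acc=0 (h:0 v:0)
  [2] (0,1) acc=14 (h:7 v:14)
  [2] (1,0) acc=51 (h:8 v:51)
  [2] (1,1) acc=4 (h:1 v:4)
  [3] (0,1) acc=0 (h:0 v:0)
  [3] (1,0) acc=0 (h:0 v:0)
  [3] (1,1) acc=30 (h:8 v:30)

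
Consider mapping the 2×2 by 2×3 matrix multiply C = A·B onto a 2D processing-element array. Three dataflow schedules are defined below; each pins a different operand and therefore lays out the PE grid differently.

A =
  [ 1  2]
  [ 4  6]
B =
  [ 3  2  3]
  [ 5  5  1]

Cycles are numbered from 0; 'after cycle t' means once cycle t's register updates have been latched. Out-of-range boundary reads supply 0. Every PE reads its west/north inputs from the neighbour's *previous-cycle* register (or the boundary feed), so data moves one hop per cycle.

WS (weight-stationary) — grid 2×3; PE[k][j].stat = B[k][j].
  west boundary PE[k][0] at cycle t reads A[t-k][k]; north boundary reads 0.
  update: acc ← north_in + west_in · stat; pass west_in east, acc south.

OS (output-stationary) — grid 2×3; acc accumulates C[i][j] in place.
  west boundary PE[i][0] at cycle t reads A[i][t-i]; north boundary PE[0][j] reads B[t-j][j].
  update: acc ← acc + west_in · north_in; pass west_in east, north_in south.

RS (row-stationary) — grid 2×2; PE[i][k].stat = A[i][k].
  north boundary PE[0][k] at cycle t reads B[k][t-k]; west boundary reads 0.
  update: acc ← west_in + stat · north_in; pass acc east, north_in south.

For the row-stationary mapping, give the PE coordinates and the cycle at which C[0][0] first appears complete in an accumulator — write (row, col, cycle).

RS: C[0][0] accumulates in PE[0][1]:
  c0 r0c1: 0 / 0 / 0
  c1 r0c1: 13 / 13 / 5

(row, col, cycle) = (0, 1, 1)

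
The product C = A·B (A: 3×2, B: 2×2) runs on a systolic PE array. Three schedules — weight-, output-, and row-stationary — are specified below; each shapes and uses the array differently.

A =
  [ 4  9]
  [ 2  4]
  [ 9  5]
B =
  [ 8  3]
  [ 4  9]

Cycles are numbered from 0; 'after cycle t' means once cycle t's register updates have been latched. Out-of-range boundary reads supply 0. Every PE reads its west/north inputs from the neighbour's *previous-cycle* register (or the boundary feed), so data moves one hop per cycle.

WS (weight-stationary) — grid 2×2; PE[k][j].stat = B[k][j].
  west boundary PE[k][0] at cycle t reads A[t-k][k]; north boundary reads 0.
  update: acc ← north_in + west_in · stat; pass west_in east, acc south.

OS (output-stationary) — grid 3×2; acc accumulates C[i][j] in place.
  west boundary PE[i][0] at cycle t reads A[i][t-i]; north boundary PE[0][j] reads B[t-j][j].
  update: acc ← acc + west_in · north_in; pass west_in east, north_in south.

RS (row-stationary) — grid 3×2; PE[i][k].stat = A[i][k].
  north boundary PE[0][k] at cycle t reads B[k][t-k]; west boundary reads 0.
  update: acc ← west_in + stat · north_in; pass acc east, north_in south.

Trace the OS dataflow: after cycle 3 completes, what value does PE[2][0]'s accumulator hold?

OS (3×2). Following PE[2][0] plus its west/north inputs:
  step 0 · PE1,0: acc=0; fwd→0 fwd↓0
  step 0 · PE2,0: acc=0; fwd→0 fwd↓0
  step 1 · PE1,0: acc=16; fwd→2 fwd↓8
  step 1 · PE2,0: acc=0; fwd→0 fwd↓0
  step 2 · PE1,0: acc=32; fwd→4 fwd↓4
  step 2 · PE2,0: acc=72; fwd→9 fwd↓8
  step 3 · PE1,0: acc=32; fwd→0 fwd↓0
  step 3 · PE2,0: acc=92; fwd→5 fwd↓4

PE[2][0].acc = 92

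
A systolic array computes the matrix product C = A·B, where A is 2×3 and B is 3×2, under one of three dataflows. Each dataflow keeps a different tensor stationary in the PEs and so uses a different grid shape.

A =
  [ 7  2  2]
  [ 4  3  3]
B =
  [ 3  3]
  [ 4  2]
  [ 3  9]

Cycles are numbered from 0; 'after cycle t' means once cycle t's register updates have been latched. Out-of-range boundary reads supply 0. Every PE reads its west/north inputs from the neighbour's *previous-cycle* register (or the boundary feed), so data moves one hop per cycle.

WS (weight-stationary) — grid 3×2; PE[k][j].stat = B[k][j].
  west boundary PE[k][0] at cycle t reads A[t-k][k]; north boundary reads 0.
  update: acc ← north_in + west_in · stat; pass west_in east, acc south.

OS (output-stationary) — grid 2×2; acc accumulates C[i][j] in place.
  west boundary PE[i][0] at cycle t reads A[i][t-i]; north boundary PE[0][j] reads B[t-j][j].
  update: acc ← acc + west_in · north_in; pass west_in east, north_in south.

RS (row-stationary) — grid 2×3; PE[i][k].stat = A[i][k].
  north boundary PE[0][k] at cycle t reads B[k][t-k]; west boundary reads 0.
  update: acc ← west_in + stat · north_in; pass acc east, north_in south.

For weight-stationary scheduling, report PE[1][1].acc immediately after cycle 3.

PE[1][1].acc = 18

WS (3×2). Following PE[1][1] plus its west/north inputs:
  t=0 PE[0][1]: acc=0 h=0 v=0
  t=0 PE[1][0]: acc=0 h=0 v=0
  t=0 PE[1][1]: acc=0 h=0 v=0
  t=1 PE[0][1]: acc=21 h=7 v=21
  t=1 PE[1][0]: acc=29 h=2 v=29
  t=1 PE[1][1]: acc=0 h=0 v=0
  t=2 PE[0][1]: acc=12 h=4 v=12
  t=2 PE[1][0]: acc=24 h=3 v=24
  t=2 PE[1][1]: acc=25 h=2 v=25
  t=3 PE[0][1]: acc=0 h=0 v=0
  t=3 PE[1][0]: acc=0 h=0 v=0
  t=3 PE[1][1]: acc=18 h=3 v=18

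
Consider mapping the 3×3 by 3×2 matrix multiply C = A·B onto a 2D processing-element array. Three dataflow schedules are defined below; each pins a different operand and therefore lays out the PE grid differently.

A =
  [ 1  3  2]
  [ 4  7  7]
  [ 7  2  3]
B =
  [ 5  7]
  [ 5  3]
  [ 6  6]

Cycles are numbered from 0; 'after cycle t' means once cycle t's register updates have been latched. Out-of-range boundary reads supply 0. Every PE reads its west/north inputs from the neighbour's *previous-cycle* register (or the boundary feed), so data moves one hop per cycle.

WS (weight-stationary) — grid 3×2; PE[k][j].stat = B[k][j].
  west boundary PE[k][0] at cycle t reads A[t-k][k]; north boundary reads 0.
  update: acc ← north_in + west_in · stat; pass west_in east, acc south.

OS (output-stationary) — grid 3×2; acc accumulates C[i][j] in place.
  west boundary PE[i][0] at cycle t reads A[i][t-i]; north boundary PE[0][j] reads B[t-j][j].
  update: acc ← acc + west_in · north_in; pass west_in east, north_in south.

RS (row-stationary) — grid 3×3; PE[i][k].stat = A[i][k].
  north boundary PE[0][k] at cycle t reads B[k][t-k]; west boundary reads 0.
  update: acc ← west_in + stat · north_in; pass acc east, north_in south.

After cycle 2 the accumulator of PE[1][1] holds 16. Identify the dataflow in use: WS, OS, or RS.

— WS: 3×2; PE[1][1] trace:
  after 0 — PE[1][1] acc=0, pass-E 0, pass-S 0
  after 1 — PE[1][1] acc=0, pass-E 0, pass-S 0
  after 2 — PE[1][1] acc=16, pass-E 3, pass-S 16
— OS: 3×2; PE[1][1] trace:
  after 0 — PE[1][1] acc=0, pass-E 0, pass-S 0
  after 1 — PE[1][1] acc=0, pass-E 0, pass-S 0
  after 2 — PE[1][1] acc=28, pass-E 4, pass-S 7
— RS: 3×3; PE[1][1] trace:
  after 0 — PE[1][1] acc=0, pass-E 0, pass-S 0
  after 1 — PE[1][1] acc=0, pass-E 0, pass-S 0
  after 2 — PE[1][1] acc=55, pass-E 55, pass-S 5

dataflow = WS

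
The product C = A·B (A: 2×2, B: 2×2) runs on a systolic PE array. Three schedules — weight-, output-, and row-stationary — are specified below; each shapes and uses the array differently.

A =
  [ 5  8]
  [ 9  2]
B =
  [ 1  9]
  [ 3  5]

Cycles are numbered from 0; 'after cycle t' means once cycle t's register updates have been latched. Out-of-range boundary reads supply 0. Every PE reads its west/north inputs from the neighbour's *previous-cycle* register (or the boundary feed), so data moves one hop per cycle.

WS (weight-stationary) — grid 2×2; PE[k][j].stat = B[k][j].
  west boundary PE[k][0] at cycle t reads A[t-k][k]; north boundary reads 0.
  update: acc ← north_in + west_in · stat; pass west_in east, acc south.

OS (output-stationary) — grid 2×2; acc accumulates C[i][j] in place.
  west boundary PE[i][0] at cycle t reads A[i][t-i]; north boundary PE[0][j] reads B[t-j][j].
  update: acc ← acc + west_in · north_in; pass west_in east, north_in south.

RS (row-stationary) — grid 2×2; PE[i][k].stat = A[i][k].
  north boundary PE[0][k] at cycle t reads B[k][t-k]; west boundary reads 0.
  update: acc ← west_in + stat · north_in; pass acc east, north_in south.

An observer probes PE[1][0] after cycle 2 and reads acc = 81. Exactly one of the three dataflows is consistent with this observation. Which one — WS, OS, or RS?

dataflow = RS

— WS: 2×2; PE[1][0] trace:
  cycle 0: PE[1][0] → acc 0, east 0, south 0
  cycle 1: PE[1][0] → acc 29, east 8, south 29
  cycle 2: PE[1][0] → acc 15, east 2, south 15
— OS: 2×2; PE[1][0] trace:
  cycle 0: PE[1][0] → acc 0, east 0, south 0
  cycle 1: PE[1][0] → acc 9, east 9, south 1
  cycle 2: PE[1][0] → acc 15, east 2, south 3
— RS: 2×2; PE[1][0] trace:
  cycle 0: PE[1][0] → acc 0, east 0, south 0
  cycle 1: PE[1][0] → acc 9, east 9, south 1
  cycle 2: PE[1][0] → acc 81, east 81, south 9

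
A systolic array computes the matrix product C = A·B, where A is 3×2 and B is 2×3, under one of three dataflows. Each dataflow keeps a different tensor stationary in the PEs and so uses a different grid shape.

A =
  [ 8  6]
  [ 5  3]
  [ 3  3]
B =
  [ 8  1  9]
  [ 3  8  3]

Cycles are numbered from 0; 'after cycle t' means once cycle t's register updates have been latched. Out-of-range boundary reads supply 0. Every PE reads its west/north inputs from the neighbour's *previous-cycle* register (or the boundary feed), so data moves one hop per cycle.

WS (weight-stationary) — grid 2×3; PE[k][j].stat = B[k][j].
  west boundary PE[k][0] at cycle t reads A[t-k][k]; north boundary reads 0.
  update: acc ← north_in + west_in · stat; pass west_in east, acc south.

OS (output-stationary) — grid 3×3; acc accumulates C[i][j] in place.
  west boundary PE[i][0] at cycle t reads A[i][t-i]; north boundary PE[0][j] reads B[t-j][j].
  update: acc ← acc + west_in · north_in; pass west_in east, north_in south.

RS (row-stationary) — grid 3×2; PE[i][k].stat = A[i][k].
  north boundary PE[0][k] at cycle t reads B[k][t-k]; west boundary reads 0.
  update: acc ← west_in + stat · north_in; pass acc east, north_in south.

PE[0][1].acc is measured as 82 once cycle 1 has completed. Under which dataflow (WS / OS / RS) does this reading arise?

— WS: 2×3; PE[0][1] trace:
  after 0 — PE[0][1] acc=0, pass-E 0, pass-S 0
  after 1 — PE[0][1] acc=8, pass-E 8, pass-S 8
— OS: 3×3; PE[0][1] trace:
  after 0 — PE[0][1] acc=0, pass-E 0, pass-S 0
  after 1 — PE[0][1] acc=8, pass-E 8, pass-S 1
— RS: 3×2; PE[0][1] trace:
  after 0 — PE[0][1] acc=0, pass-E 0, pass-S 0
  after 1 — PE[0][1] acc=82, pass-E 82, pass-S 3

dataflow = RS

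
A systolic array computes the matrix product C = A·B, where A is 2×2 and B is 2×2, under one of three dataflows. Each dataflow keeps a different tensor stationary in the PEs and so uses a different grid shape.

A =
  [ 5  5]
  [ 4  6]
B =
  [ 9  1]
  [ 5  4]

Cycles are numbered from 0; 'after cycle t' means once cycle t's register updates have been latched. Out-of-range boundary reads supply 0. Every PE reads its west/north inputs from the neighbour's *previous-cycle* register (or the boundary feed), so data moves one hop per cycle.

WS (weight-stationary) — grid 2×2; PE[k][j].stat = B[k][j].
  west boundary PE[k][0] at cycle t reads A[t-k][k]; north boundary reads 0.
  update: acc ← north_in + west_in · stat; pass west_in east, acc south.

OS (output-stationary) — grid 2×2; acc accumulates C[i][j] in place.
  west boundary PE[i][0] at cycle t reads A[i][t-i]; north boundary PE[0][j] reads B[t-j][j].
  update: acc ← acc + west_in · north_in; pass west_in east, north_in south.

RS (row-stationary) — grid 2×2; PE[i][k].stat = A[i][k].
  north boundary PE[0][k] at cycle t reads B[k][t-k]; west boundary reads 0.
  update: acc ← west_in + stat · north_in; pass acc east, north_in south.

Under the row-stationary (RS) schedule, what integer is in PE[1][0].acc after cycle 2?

RS 2×2: PE[1][0] cycle-by-cycle (with neighbour feeds):
  t=0 PE[0][0]: acc=45 h=45 v=9
  t=0 PE[1][0]: acc=0 h=0 v=0
  t=1 PE[0][0]: acc=5 h=5 v=1
  t=1 PE[1][0]: acc=36 h=36 v=9
  t=2 PE[0][0]: acc=0 h=0 v=0
  t=2 PE[1][0]: acc=4 h=4 v=1

PE[1][0].acc = 4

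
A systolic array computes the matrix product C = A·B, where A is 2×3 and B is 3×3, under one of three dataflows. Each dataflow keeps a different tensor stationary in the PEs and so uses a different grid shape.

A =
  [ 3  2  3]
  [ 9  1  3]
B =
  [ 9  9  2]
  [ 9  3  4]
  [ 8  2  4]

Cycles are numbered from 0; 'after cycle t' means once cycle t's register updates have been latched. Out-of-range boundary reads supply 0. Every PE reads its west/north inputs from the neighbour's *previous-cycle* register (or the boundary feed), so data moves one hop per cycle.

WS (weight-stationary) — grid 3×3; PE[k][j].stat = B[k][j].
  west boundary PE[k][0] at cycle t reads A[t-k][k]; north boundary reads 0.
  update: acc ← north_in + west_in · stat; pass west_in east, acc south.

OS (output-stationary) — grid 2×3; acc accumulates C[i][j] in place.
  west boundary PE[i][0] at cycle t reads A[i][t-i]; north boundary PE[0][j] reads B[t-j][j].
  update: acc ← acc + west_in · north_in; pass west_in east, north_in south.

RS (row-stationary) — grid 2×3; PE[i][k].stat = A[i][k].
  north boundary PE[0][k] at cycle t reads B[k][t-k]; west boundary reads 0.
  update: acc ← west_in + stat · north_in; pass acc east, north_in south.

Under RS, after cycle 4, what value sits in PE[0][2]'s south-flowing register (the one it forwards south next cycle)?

register = 4

RS 2×3: PE[0][2] cycle-by-cycle (with neighbour feeds):
  t=0 PE[0][1]: acc=0 h=0 v=0
  t=0 PE[0][2]: acc=0 h=0 v=0
  t=1 PE[0][1]: acc=45 h=45 v=9
  t=1 PE[0][2]: acc=0 h=0 v=0
  t=2 PE[0][1]: acc=33 h=33 v=3
  t=2 PE[0][2]: acc=69 h=69 v=8
  t=3 PE[0][1]: acc=14 h=14 v=4
  t=3 PE[0][2]: acc=39 h=39 v=2
  t=4 PE[0][1]: acc=0 h=0 v=0
  t=4 PE[0][2]: acc=26 h=26 v=4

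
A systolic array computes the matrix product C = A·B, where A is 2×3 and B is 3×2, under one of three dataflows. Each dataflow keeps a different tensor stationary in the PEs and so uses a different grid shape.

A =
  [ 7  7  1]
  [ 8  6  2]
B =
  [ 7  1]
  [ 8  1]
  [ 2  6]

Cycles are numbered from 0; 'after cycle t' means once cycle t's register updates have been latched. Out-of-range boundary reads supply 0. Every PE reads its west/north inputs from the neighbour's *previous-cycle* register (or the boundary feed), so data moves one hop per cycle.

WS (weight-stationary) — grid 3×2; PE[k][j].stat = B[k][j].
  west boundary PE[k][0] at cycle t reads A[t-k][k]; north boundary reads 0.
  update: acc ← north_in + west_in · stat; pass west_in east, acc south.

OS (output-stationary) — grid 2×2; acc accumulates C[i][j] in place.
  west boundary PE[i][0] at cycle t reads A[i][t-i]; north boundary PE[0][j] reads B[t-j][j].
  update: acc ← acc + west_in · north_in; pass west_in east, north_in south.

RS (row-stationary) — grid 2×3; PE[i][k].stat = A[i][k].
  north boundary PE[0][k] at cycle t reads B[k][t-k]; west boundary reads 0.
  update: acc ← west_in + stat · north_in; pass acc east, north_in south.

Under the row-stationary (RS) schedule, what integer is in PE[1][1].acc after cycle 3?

PE[1][1].acc = 14

RS 2×3: PE[1][1] cycle-by-cycle (with neighbour feeds):
  c0 r0c1: 0 / 0 / 0
  c0 r1c0: 0 / 0 / 0
  c0 r1c1: 0 / 0 / 0
  c1 r0c1: 105 / 105 / 8
  c1 r1c0: 56 / 56 / 7
  c1 r1c1: 0 / 0 / 0
  c2 r0c1: 14 / 14 / 1
  c2 r1c0: 8 / 8 / 1
  c2 r1c1: 104 / 104 / 8
  c3 r0c1: 0 / 0 / 0
  c3 r1c0: 0 / 0 / 0
  c3 r1c1: 14 / 14 / 1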